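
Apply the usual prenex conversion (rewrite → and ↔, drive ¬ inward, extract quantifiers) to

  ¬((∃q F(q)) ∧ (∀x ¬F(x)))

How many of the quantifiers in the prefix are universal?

Drive negations inward (¬∀x A ≡ ∃x ¬A, ¬∃x A ≡ ∀x ¬A, De Morgan for ∧/∨):
  (∀q ¬F(q)) ∨ (∃x F(x))
Pull the quantifiers to the front (each side's bound variable is not free in the other side):
  ∀q ∃x (¬F(q) ∨ F(x))
The prefix is ∀q ∃x: 1 universal, 1 existential.

1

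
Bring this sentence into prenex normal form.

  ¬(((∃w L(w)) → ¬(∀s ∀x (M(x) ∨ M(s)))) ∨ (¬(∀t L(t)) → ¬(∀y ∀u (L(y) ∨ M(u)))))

∃w ∀s ∀x ∃t ∀y ∀u (L(w) ∧ (M(x) ∨ M(s)) ∧ ¬L(t) ∧ (L(y) ∨ M(u)))

Rewrite implications/biconditionals: A → B as ¬A ∨ B.
  ¬(¬(∃w L(w)) ∨ ¬(∀s ∀x (M(x) ∨ M(s))) ∨ ¬¬(∀t L(t)) ∨ ¬(∀y ∀u (L(y) ∨ M(u))))
Push ¬ through the quantifiers and connectives to reach negation normal form:
  (∃w L(w)) ∧ (∀s ∀x (M(x) ∨ M(s))) ∧ (∃t ¬L(t)) ∧ (∀y ∀u (L(y) ∨ M(u)))
All bound variables are already distinct, so no renaming is needed.
Finally move all quantifiers to the prefix:
  ∃w ∀s ∀x ∃t ∀y ∀u (L(w) ∧ (M(x) ∨ M(s)) ∧ ¬L(t) ∧ (L(y) ∨ M(u)))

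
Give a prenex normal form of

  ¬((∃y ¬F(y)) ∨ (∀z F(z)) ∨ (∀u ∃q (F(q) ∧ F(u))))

Push ¬ through the quantifiers and connectives to reach negation normal form:
  (∀y F(y)) ∧ (∃z ¬F(z)) ∧ (∃u ∀q (¬F(q) ∨ ¬F(u)))
Pull the quantifiers to the front (each side's bound variable is not free in the other side):
  ∀y ∃z ∃u ∀q (F(y) ∧ ¬F(z) ∧ (¬F(q) ∨ ¬F(u)))

∀y ∃z ∃u ∀q (F(y) ∧ ¬F(z) ∧ (¬F(q) ∨ ¬F(u)))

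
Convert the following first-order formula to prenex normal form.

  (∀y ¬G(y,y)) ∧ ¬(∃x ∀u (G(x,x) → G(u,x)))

Rewrite implications/biconditionals: A → B as ¬A ∨ B.
  (∀y ¬G(y,y)) ∧ ¬(∃x ∀u (¬G(x,x) ∨ G(u,x)))
Move each ¬ inward, flipping quantifiers it crosses:
  (∀y ¬G(y,y)) ∧ (∀x ∃u (G(x,x) ∧ ¬G(u,x)))
Extract every quantifier outward, since the variables are now distinct and don't occur free across branches:
  ∀y ∀x ∃u (¬G(y,y) ∧ G(x,x) ∧ ¬G(u,x))

∀y ∀x ∃u (¬G(y,y) ∧ G(x,x) ∧ ¬G(u,x))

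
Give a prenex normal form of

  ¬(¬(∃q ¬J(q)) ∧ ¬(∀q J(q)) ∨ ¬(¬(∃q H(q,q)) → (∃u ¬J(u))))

Eliminate → and ↔ using ¬ and ∨.
  ¬(¬(∃q ¬J(q)) ∧ ¬(∀q J(q)) ∨ ¬(¬¬(∃q H(q,q)) ∨ (∃u ¬J(u))))
Move each ¬ inward, flipping quantifiers it crosses:
  ((∃q ¬J(q)) ∨ (∀q J(q))) ∧ ((∃q H(q,q)) ∨ (∃u ¬J(u)))
Give each quantifier a distinct variable: q↦v, q↦w1.
  ((∃q ¬J(q)) ∨ (∀v J(v))) ∧ ((∃w1 H(w1,w1)) ∨ (∃u ¬J(u)))
Pull the quantifiers to the front (each side's bound variable is not free in the other side):
  ∃q ∀v ∃w1 ∃u ((¬J(q) ∨ J(v)) ∧ (H(w1,w1) ∨ ¬J(u)))

∃q ∀v ∃w1 ∃u ((¬J(q) ∨ J(v)) ∧ (H(w1,w1) ∨ ¬J(u)))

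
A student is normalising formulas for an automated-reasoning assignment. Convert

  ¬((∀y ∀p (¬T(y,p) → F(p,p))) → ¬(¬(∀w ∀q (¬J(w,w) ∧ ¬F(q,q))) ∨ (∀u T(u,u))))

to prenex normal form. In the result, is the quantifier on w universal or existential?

existential

Rewrite implications/biconditionals: A → B as ¬A ∨ B.
  ¬(¬(∀y ∀p (¬¬T(y,p) ∨ F(p,p))) ∨ ¬(¬(∀w ∀q (¬J(w,w) ∧ ¬F(q,q))) ∨ (∀u T(u,u))))
Push ¬ through the quantifiers and connectives to reach negation normal form:
  (∀y ∀p (T(y,p) ∨ F(p,p))) ∧ ((∃w ∃q (J(w,w) ∨ F(q,q))) ∨ (∀u T(u,u)))
Finally move all quantifiers to the prefix:
  ∀y ∀p ∃w ∃q ∀u ((T(y,p) ∨ F(p,p)) ∧ (J(w,w) ∨ F(q,q) ∨ T(u,u)))
The quantifier ∀w sits under an odd number of negations (counting the antecedent side of each →), so it flips to ∃w.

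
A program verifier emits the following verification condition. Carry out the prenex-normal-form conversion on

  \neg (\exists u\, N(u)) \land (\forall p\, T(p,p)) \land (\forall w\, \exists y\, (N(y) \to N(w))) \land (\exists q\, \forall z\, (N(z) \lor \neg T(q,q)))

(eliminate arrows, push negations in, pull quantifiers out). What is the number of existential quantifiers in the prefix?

Rewrite implications/biconditionals: A → B as ¬A ∨ B.
  \neg (\exists u\, N(u)) \land (\forall p\, T(p,p)) \land (\forall w\, \exists y\, (\neg N(y) \lor N(w))) \land (\exists q\, \forall z\, (N(z) \lor \neg T(q,q)))
Move each ¬ inward, flipping quantifiers it crosses:
  (\forall u\, \neg N(u)) \land (\forall p\, T(p,p)) \land (\forall w\, \exists y\, (\neg N(y) \lor N(w))) \land (\exists q\, \forall z\, (N(z) \lor \neg T(q,q)))
All bound variables are already distinct, so no renaming is needed.
Extract every quantifier outward, since the variables are now distinct and don't occur free across branches:
  \forall u\, \forall p\, \forall w\, \exists y\, \exists q\, \forall z\, (\neg N(u) \land T(p,p) \land (\neg N(y) \lor N(w)) \land (N(z) \lor \neg T(q,q)))
The prefix is \forall u \forall p \forall w \exists y \exists q \forall z: 4 universal, 2 existential.

2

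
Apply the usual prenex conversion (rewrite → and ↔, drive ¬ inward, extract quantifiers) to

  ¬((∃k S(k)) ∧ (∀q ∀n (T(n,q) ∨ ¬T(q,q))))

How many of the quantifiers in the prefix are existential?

Push ¬ through the quantifiers and connectives to reach negation normal form:
  (∀k ¬S(k)) ∨ (∃q ∃n (¬T(n,q) ∧ T(q,q)))
All bound variables are already distinct, so no renaming is needed.
Pull the quantifiers to the front (each side's bound variable is not free in the other side):
  ∀k ∃q ∃n (¬S(k) ∨ ¬T(n,q) ∧ T(q,q))
The prefix is ∀k ∃q ∃n: 1 universal, 2 existential.

2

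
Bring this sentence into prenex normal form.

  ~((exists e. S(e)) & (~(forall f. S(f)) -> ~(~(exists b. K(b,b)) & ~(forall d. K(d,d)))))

forall e. exists f. forall b. exists d. (~S(e) | ~S(f) & ~K(b,b) & ~K(d,d))

Eliminate → and ↔ using ¬ and ∨.
  ~((exists e. S(e)) & (~~(forall f. S(f)) | ~(~(exists b. K(b,b)) & ~(forall d. K(d,d)))))
Push ¬ through the quantifiers and connectives to reach negation normal form:
  (forall e. ~S(e)) | (exists f. ~S(f)) & (forall b. ~K(b,b)) & (exists d. ~K(d,d))
All bound variables are already distinct, so no renaming is needed.
Extract every quantifier outward, since the variables are now distinct and don't occur free across branches:
  forall e. exists f. forall b. exists d. (~S(e) | ~S(f) & ~K(b,b) & ~K(d,d))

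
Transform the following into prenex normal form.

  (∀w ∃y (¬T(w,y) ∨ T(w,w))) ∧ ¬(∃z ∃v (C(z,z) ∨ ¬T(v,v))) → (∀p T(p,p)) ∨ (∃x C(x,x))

First replace A → B with ¬A ∨ B.
  ¬((∀w ∃y (¬T(w,y) ∨ T(w,w))) ∧ ¬(∃z ∃v (C(z,z) ∨ ¬T(v,v)))) ∨ (∀p T(p,p)) ∨ (∃x C(x,x))
Move each ¬ inward, flipping quantifiers it crosses:
  (∃w ∀y (T(w,y) ∧ ¬T(w,w))) ∨ (∃z ∃v (C(z,z) ∨ ¬T(v,v))) ∨ (∀p T(p,p)) ∨ (∃x C(x,x))
All bound variables are already distinct, so no renaming is needed.
Pull the quantifiers to the front (each side's bound variable is not free in the other side):
  ∃w ∀y ∃z ∃v ∀p ∃x (T(w,y) ∧ ¬T(w,w) ∨ C(z,z) ∨ ¬T(v,v) ∨ T(p,p) ∨ C(x,x))

∃w ∀y ∃z ∃v ∀p ∃x (T(w,y) ∧ ¬T(w,w) ∨ C(z,z) ∨ ¬T(v,v) ∨ T(p,p) ∨ C(x,x))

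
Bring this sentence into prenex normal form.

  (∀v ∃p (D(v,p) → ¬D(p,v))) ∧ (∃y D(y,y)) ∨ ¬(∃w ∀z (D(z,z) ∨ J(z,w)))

First replace A → B with ¬A ∨ B.
  (∀v ∃p (¬D(v,p) ∨ ¬D(p,v))) ∧ (∃y D(y,y)) ∨ ¬(∃w ∀z (D(z,z) ∨ J(z,w)))
Drive negations inward (¬∀x A ≡ ∃x ¬A, ¬∃x A ≡ ∀x ¬A, De Morgan for ∧/∨):
  (∀v ∃p (¬D(v,p) ∨ ¬D(p,v))) ∧ (∃y D(y,y)) ∨ (∀w ∃z (¬D(z,z) ∧ ¬J(z,w)))
All bound variables are already distinct, so no renaming is needed.
Extract every quantifier outward, since the variables are now distinct and don't occur free across branches:
  ∀v ∃p ∃y ∀w ∃z ((¬D(v,p) ∨ ¬D(p,v)) ∧ D(y,y) ∨ ¬D(z,z) ∧ ¬J(z,w))

∀v ∃p ∃y ∀w ∃z ((¬D(v,p) ∨ ¬D(p,v)) ∧ D(y,y) ∨ ¬D(z,z) ∧ ¬J(z,w))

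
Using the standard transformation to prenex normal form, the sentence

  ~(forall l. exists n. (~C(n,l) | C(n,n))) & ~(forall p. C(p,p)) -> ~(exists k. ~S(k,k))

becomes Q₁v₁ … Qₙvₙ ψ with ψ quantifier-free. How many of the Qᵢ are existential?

Rewrite implications/biconditionals: A → B as ¬A ∨ B.
  ~(~(forall l. exists n. (~C(n,l) | C(n,n))) & ~(forall p. C(p,p))) | ~(exists k. ~S(k,k))
Push ¬ through the quantifiers and connectives to reach negation normal form:
  (forall l. exists n. (~C(n,l) | C(n,n))) | (forall p. C(p,p)) | (forall k. S(k,k))
All bound variables are already distinct, so no renaming is needed.
Extract every quantifier outward, since the variables are now distinct and don't occur free across branches:
  forall l. exists n. forall p. forall k. (~C(n,l) | C(n,n) | C(p,p) | S(k,k))
The prefix is forall l exists n forall p forall k: 3 universal, 1 existential.

1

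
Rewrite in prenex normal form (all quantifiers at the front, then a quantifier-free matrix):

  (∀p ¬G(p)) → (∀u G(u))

Rewrite implications/biconditionals: A → B as ¬A ∨ B.
  ¬(∀p ¬G(p)) ∨ (∀u G(u))
Push ¬ through the quantifiers and connectives to reach negation normal form:
  (∃p G(p)) ∨ (∀u G(u))
Finally move all quantifiers to the prefix:
  ∃p ∀u (G(p) ∨ G(u))

∃p ∀u (G(p) ∨ G(u))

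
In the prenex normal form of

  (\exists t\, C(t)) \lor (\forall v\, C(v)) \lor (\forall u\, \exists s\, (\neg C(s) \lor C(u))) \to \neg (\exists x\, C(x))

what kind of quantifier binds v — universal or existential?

Rewrite implications/biconditionals: A → B as ¬A ∨ B.
  \neg ((\exists t\, C(t)) \lor (\forall v\, C(v)) \lor (\forall u\, \exists s\, (\neg C(s) \lor C(u)))) \lor \neg (\exists x\, C(x))
Push ¬ through the quantifiers and connectives to reach negation normal form:
  (\forall t\, \neg C(t)) \land (\exists v\, \neg C(v)) \land (\exists u\, \forall s\, (C(s) \land \neg C(u))) \lor (\forall x\, \neg C(x))
All bound variables are already distinct, so no renaming is needed.
Extract every quantifier outward, since the variables are now distinct and don't occur free across branches:
  \forall t\, \exists v\, \exists u\, \forall s\, \forall x\, (\neg C(t) \land \neg C(v) \land C(s) \land \neg C(u) \lor \neg C(x))
The quantifier \forall v sits under an odd number of negations (counting the antecedent side of each →), so it flips to \exists v.

existential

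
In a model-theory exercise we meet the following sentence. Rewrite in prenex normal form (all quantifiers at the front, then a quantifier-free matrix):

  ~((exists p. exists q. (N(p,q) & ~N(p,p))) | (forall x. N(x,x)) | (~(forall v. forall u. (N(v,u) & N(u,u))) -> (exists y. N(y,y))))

forall p. forall q. exists x. exists v. exists u. forall y. ((~N(p,q) | N(p,p)) & ~N(x,x) & (~N(v,u) | ~N(u,u)) & ~N(y,y))

First replace A → B with ¬A ∨ B.
  ~((exists p. exists q. (N(p,q) & ~N(p,p))) | (forall x. N(x,x)) | ~~(forall v. forall u. (N(v,u) & N(u,u))) | (exists y. N(y,y)))
Push ¬ through the quantifiers and connectives to reach negation normal form:
  (forall p. forall q. (~N(p,q) | N(p,p))) & (exists x. ~N(x,x)) & (exists v. exists u. (~N(v,u) | ~N(u,u))) & (forall y. ~N(y,y))
All bound variables are already distinct, so no renaming is needed.
Pull the quantifiers to the front (each side's bound variable is not free in the other side):
  forall p. forall q. exists x. exists v. exists u. forall y. ((~N(p,q) | N(p,p)) & ~N(x,x) & (~N(v,u) | ~N(u,u)) & ~N(y,y))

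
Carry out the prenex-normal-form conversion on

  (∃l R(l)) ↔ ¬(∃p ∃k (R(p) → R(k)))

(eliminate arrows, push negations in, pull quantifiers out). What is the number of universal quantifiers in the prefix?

Eliminate → and ↔ using ¬ and ∨; A ↔ B as (¬A ∨ B) ∧ (¬B ∨ A).
  (¬(∃l R(l)) ∨ ¬(∃p ∃k (¬R(p) ∨ R(k)))) ∧ (¬¬(∃p ∃k (¬R(p) ∨ R(k))) ∨ (∃l R(l)))
Drive negations inward (¬∀x A ≡ ∃x ¬A, ¬∃x A ≡ ∀x ¬A, De Morgan for ∧/∨):
  ((∀l ¬R(l)) ∨ (∀p ∀k (R(p) ∧ ¬R(k)))) ∧ ((∃p ∃k (¬R(p) ∨ R(k))) ∨ (∃l R(l)))
Give each quantifier a distinct variable: p↦b, k↦c, l↦u1.
  ((∀l ¬R(l)) ∨ (∀p ∀k (R(p) ∧ ¬R(k)))) ∧ ((∃b ∃c (¬R(b) ∨ R(c))) ∨ (∃u1 R(u1)))
Finally move all quantifiers to the prefix:
  ∀l ∀p ∀k ∃b ∃c ∃u1 ((¬R(l) ∨ R(p) ∧ ¬R(k)) ∧ (¬R(b) ∨ R(c) ∨ R(u1)))
The prefix is ∀l ∀p ∀k ∃b ∃c ∃u1: 3 universal, 3 existential.

3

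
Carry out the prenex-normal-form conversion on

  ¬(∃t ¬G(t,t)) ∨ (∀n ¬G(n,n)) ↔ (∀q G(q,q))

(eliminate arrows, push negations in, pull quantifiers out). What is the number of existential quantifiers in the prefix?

Eliminate → and ↔ using ¬ and ∨; A ↔ B as (¬A ∨ B) ∧ (¬B ∨ A).
  (¬(¬(∃t ¬G(t,t)) ∨ (∀n ¬G(n,n))) ∨ (∀q G(q,q))) ∧ (¬(∀q G(q,q)) ∨ ¬(∃t ¬G(t,t)) ∨ (∀n ¬G(n,n)))
Push ¬ through the quantifiers and connectives to reach negation normal form:
  ((∃t ¬G(t,t)) ∧ (∃n G(n,n)) ∨ (∀q G(q,q))) ∧ ((∃q ¬G(q,q)) ∨ (∀t G(t,t)) ∨ (∀n ¬G(n,n)))
Give each quantifier a distinct variable: q↦s, t↦z, n↦v.
  ((∃t ¬G(t,t)) ∧ (∃n G(n,n)) ∨ (∀q G(q,q))) ∧ ((∃s ¬G(s,s)) ∨ (∀z G(z,z)) ∨ (∀v ¬G(v,v)))
Extract every quantifier outward, since the variables are now distinct and don't occur free across branches:
  ∃t ∃n ∀q ∃s ∀z ∀v ((¬G(t,t) ∧ G(n,n) ∨ G(q,q)) ∧ (¬G(s,s) ∨ G(z,z) ∨ ¬G(v,v)))
The prefix is ∃t ∃n ∀q ∃s ∀z ∀v: 3 universal, 3 existential.

3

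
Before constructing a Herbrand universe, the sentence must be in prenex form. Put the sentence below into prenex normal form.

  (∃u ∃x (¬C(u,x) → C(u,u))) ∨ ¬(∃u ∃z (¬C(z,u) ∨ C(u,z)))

Eliminate → and ↔ using ¬ and ∨.
  (∃u ∃x (¬¬C(u,x) ∨ C(u,u))) ∨ ¬(∃u ∃z (¬C(z,u) ∨ C(u,z)))
Push ¬ through the quantifiers and connectives to reach negation normal form:
  (∃u ∃x (C(u,x) ∨ C(u,u))) ∨ (∀u ∀z (C(z,u) ∧ ¬C(u,z)))
Standardize variables apart so no two quantifiers bind the same name: u↦y.
  (∃u ∃x (C(u,x) ∨ C(u,u))) ∨ (∀y ∀z (C(z,y) ∧ ¬C(y,z)))
Extract every quantifier outward, since the variables are now distinct and don't occur free across branches:
  ∃u ∃x ∀y ∀z (C(u,x) ∨ C(u,u) ∨ C(z,y) ∧ ¬C(y,z))

∃u ∃x ∀y ∀z (C(u,x) ∨ C(u,u) ∨ C(z,y) ∧ ¬C(y,z))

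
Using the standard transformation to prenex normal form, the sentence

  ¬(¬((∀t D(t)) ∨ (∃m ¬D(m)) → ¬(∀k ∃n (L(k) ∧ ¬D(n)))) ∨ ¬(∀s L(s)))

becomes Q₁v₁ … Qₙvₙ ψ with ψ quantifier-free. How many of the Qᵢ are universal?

Rewrite implications/biconditionals: A → B as ¬A ∨ B.
  ¬(¬(¬((∀t D(t)) ∨ (∃m ¬D(m))) ∨ ¬(∀k ∃n (L(k) ∧ ¬D(n)))) ∨ ¬(∀s L(s)))
Move each ¬ inward, flipping quantifiers it crosses:
  ((∃t ¬D(t)) ∧ (∀m D(m)) ∨ (∃k ∀n (¬L(k) ∨ D(n)))) ∧ (∀s L(s))
All bound variables are already distinct, so no renaming is needed.
Finally move all quantifiers to the prefix:
  ∃t ∀m ∃k ∀n ∀s ((¬D(t) ∧ D(m) ∨ ¬L(k) ∨ D(n)) ∧ L(s))
The prefix is ∃t ∀m ∃k ∀n ∀s: 3 universal, 2 existential.

3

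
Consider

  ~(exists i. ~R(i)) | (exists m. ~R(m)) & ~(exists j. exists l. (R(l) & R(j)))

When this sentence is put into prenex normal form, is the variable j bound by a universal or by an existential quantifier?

Drive negations inward (¬∀x A ≡ ∃x ¬A, ¬∃x A ≡ ∀x ¬A, De Morgan for ∧/∨):
  (forall i. R(i)) | (exists m. ~R(m)) & (forall j. forall l. (~R(l) | ~R(j)))
All bound variables are already distinct, so no renaming is needed.
Pull the quantifiers to the front (each side's bound variable is not free in the other side):
  forall i. exists m. forall j. forall l. (R(i) | ~R(m) & (~R(l) | ~R(j)))
The quantifier exists j sits under an odd number of negations, so it flips to forall j.

universal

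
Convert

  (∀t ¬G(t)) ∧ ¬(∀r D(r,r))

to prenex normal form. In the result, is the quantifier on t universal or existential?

Drive negations inward (¬∀x A ≡ ∃x ¬A, ¬∃x A ≡ ∀x ¬A, De Morgan for ∧/∨):
  (∀t ¬G(t)) ∧ (∃r ¬D(r,r))
All bound variables are already distinct, so no renaming is needed.
Finally move all quantifiers to the prefix:
  ∀t ∃r (¬G(t) ∧ ¬D(r,r))
The quantifier ∀t sits under an even number of negations, so it remains universal.

universal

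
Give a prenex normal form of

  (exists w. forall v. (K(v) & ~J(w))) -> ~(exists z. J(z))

forall w. exists v. forall z. (~K(v) | J(w) | ~J(z))

First replace A → B with ¬A ∨ B.
  ~(exists w. forall v. (K(v) & ~J(w))) | ~(exists z. J(z))
Drive negations inward (¬∀x A ≡ ∃x ¬A, ¬∃x A ≡ ∀x ¬A, De Morgan for ∧/∨):
  (forall w. exists v. (~K(v) | J(w))) | (forall z. ~J(z))
Extract every quantifier outward, since the variables are now distinct and don't occur free across branches:
  forall w. exists v. forall z. (~K(v) | J(w) | ~J(z))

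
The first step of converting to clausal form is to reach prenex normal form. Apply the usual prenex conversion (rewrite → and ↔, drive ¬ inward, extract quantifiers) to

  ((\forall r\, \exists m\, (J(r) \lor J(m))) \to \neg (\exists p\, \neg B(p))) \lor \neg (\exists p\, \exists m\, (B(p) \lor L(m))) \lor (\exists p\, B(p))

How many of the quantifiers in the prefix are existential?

Eliminate → and ↔ using ¬ and ∨.
  \neg (\forall r\, \exists m\, (J(r) \lor J(m))) \lor \neg (\exists p\, \neg B(p)) \lor \neg (\exists p\, \exists m\, (B(p) \lor L(m))) \lor (\exists p\, B(p))
Drive negations inward (¬∀x A ≡ ∃x ¬A, ¬∃x A ≡ ∀x ¬A, De Morgan for ∧/∨):
  (\exists r\, \forall m\, (\neg J(r) \land \neg J(m))) \lor (\forall p\, B(p)) \lor (\forall p\, \forall m\, (\neg B(p) \land \neg L(m))) \lor (\exists p\, B(p))
Standardize variables apart so no two quantifiers bind the same name: p↦b, m↦z1, p↦t.
  (\exists r\, \forall m\, (\neg J(r) \land \neg J(m))) \lor (\forall p\, B(p)) \lor (\forall b\, \forall z1\, (\neg B(b) \land \neg L(z1))) \lor (\exists t\, B(t))
Finally move all quantifiers to the prefix:
  \exists r\, \forall m\, \forall p\, \forall b\, \forall z1\, \exists t\, (\neg J(r) \land \neg J(m) \lor B(p) \lor \neg B(b) \land \neg L(z1) \lor B(t))
The prefix is \exists r \forall m \forall p \forall b \forall z1 \exists t: 4 universal, 2 existential.

2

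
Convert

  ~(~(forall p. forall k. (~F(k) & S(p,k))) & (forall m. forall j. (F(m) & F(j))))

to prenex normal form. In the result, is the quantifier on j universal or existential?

existential

Move each ¬ inward, flipping quantifiers it crosses:
  (forall p. forall k. (~F(k) & S(p,k))) | (exists m. exists j. (~F(m) | ~F(j)))
All bound variables are already distinct, so no renaming is needed.
Finally move all quantifiers to the prefix:
  forall p. forall k. exists m. exists j. (~F(k) & S(p,k) | ~F(m) | ~F(j))
The quantifier forall j sits under an odd number of negations, so it flips to exists j.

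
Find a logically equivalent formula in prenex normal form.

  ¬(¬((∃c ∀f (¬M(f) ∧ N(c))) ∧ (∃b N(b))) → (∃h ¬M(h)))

∀c ∃f ∀b ∀h ((M(f) ∨ ¬N(c) ∨ ¬N(b)) ∧ M(h))

Rewrite implications/biconditionals: A → B as ¬A ∨ B.
  ¬(¬¬((∃c ∀f (¬M(f) ∧ N(c))) ∧ (∃b N(b))) ∨ (∃h ¬M(h)))
Push ¬ through the quantifiers and connectives to reach negation normal form:
  ((∀c ∃f (M(f) ∨ ¬N(c))) ∨ (∀b ¬N(b))) ∧ (∀h M(h))
All bound variables are already distinct, so no renaming is needed.
Finally move all quantifiers to the prefix:
  ∀c ∃f ∀b ∀h ((M(f) ∨ ¬N(c) ∨ ¬N(b)) ∧ M(h))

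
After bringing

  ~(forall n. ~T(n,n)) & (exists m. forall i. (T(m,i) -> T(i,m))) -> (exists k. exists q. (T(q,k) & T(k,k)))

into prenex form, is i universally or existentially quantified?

existential

Eliminate → and ↔ using ¬ and ∨.
  ~(~(forall n. ~T(n,n)) & (exists m. forall i. (~T(m,i) | T(i,m)))) | (exists k. exists q. (T(q,k) & T(k,k)))
Push ¬ through the quantifiers and connectives to reach negation normal form:
  (forall n. ~T(n,n)) | (forall m. exists i. (T(m,i) & ~T(i,m))) | (exists k. exists q. (T(q,k) & T(k,k)))
All bound variables are already distinct, so no renaming is needed.
Pull the quantifiers to the front (each side's bound variable is not free in the other side):
  forall n. forall m. exists i. exists k. exists q. (~T(n,n) | T(m,i) & ~T(i,m) | T(q,k) & T(k,k))
The quantifier forall i sits under an odd number of negations (counting the antecedent side of each →), so it flips to exists i.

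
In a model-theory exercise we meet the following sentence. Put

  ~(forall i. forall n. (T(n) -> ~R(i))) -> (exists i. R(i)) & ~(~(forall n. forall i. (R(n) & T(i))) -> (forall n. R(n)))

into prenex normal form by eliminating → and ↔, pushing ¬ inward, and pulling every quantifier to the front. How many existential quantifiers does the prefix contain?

4

Rewrite implications/biconditionals: A → B as ¬A ∨ B.
  ~~(forall i. forall n. (~T(n) | ~R(i))) | (exists i. R(i)) & ~(~~(forall n. forall i. (R(n) & T(i))) | (forall n. R(n)))
Move each ¬ inward, flipping quantifiers it crosses:
  (forall i. forall n. (~T(n) | ~R(i))) | (exists i. R(i)) & (exists n. exists i. (~R(n) | ~T(i))) & (exists n. ~R(n))
Standardize variables apart so no two quantifiers bind the same name: i↦y1, n↦x1, i↦s, n↦u.
  (forall i. forall n. (~T(n) | ~R(i))) | (exists y1. R(y1)) & (exists x1. exists s. (~R(x1) | ~T(s))) & (exists u. ~R(u))
Finally move all quantifiers to the prefix:
  forall i. forall n. exists y1. exists x1. exists s. exists u. (~T(n) | ~R(i) | R(y1) & (~R(x1) | ~T(s)) & ~R(u))
The prefix is forall i forall n exists y1 exists x1 exists s exists u: 2 universal, 4 existential.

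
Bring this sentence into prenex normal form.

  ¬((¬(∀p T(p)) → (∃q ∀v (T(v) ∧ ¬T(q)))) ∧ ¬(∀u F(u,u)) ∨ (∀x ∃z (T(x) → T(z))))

∃p ∀q ∃v ∀u ∃x ∀z ((¬T(p) ∧ (¬T(v) ∨ T(q)) ∨ F(u,u)) ∧ T(x) ∧ ¬T(z))

Eliminate → and ↔ using ¬ and ∨.
  ¬((¬¬(∀p T(p)) ∨ (∃q ∀v (T(v) ∧ ¬T(q)))) ∧ ¬(∀u F(u,u)) ∨ (∀x ∃z (¬T(x) ∨ T(z))))
Push ¬ through the quantifiers and connectives to reach negation normal form:
  ((∃p ¬T(p)) ∧ (∀q ∃v (¬T(v) ∨ T(q))) ∨ (∀u F(u,u))) ∧ (∃x ∀z (T(x) ∧ ¬T(z)))
All bound variables are already distinct, so no renaming is needed.
Pull the quantifiers to the front (each side's bound variable is not free in the other side):
  ∃p ∀q ∃v ∀u ∃x ∀z ((¬T(p) ∧ (¬T(v) ∨ T(q)) ∨ F(u,u)) ∧ T(x) ∧ ¬T(z))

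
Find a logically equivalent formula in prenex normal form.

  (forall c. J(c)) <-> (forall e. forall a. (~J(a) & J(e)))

exists c. forall e. forall a. exists v1. exists z1. forall w. ((~J(c) | ~J(a) & J(e)) & (J(z1) | ~J(v1) | J(w)))

First replace A → B with ¬A ∨ B; A ↔ B as (¬A ∨ B) ∧ (¬B ∨ A).
  (~(forall c. J(c)) | (forall e. forall a. (~J(a) & J(e)))) & (~(forall e. forall a. (~J(a) & J(e))) | (forall c. J(c)))
Drive negations inward (¬∀x A ≡ ∃x ¬A, ¬∃x A ≡ ∀x ¬A, De Morgan for ∧/∨):
  ((exists c. ~J(c)) | (forall e. forall a. (~J(a) & J(e)))) & ((exists e. exists a. (J(a) | ~J(e))) | (forall c. J(c)))
Standardize variables apart so no two quantifiers bind the same name: e↦v1, a↦z1, c↦w.
  ((exists c. ~J(c)) | (forall e. forall a. (~J(a) & J(e)))) & ((exists v1. exists z1. (J(z1) | ~J(v1))) | (forall w. J(w)))
Pull the quantifiers to the front (each side's bound variable is not free in the other side):
  exists c. forall e. forall a. exists v1. exists z1. forall w. ((~J(c) | ~J(a) & J(e)) & (J(z1) | ~J(v1) | J(w)))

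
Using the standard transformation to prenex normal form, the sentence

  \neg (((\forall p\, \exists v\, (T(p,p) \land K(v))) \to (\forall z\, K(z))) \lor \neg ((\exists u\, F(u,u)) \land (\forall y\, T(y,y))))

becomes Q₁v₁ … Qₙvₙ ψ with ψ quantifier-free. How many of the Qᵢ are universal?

Eliminate → and ↔ using ¬ and ∨.
  \neg (\neg (\forall p\, \exists v\, (T(p,p) \land K(v))) \lor (\forall z\, K(z)) \lor \neg ((\exists u\, F(u,u)) \land (\forall y\, T(y,y))))
Drive negations inward (¬∀x A ≡ ∃x ¬A, ¬∃x A ≡ ∀x ¬A, De Morgan for ∧/∨):
  (\forall p\, \exists v\, (T(p,p) \land K(v))) \land (\exists z\, \neg K(z)) \land (\exists u\, F(u,u)) \land (\forall y\, T(y,y))
All bound variables are already distinct, so no renaming is needed.
Extract every quantifier outward, since the variables are now distinct and don't occur free across branches:
  \forall p\, \exists v\, \exists z\, \exists u\, \forall y\, (T(p,p) \land K(v) \land \neg K(z) \land F(u,u) \land T(y,y))
The prefix is \forall p \exists v \exists z \exists u \forall y: 2 universal, 3 existential.

2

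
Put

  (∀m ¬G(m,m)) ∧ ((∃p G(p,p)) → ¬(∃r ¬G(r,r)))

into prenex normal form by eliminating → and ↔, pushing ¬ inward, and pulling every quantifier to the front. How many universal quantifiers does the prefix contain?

3

Eliminate → and ↔ using ¬ and ∨.
  (∀m ¬G(m,m)) ∧ (¬(∃p G(p,p)) ∨ ¬(∃r ¬G(r,r)))
Drive negations inward (¬∀x A ≡ ∃x ¬A, ¬∃x A ≡ ∀x ¬A, De Morgan for ∧/∨):
  (∀m ¬G(m,m)) ∧ ((∀p ¬G(p,p)) ∨ (∀r G(r,r)))
All bound variables are already distinct, so no renaming is needed.
Extract every quantifier outward, since the variables are now distinct and don't occur free across branches:
  ∀m ∀p ∀r (¬G(m,m) ∧ (¬G(p,p) ∨ G(r,r)))
The prefix is ∀m ∀p ∀r: 3 universal, 0 existential.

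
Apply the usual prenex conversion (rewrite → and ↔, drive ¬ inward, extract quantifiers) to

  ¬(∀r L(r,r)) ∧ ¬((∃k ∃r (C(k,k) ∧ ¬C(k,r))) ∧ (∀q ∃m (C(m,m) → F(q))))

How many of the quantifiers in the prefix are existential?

2

First replace A → B with ¬A ∨ B.
  ¬(∀r L(r,r)) ∧ ¬((∃k ∃r (C(k,k) ∧ ¬C(k,r))) ∧ (∀q ∃m (¬C(m,m) ∨ F(q))))
Push ¬ through the quantifiers and connectives to reach negation normal form:
  (∃r ¬L(r,r)) ∧ ((∀k ∀r (¬C(k,k) ∨ C(k,r))) ∨ (∃q ∀m (C(m,m) ∧ ¬F(q))))
Standardize variables apart so no two quantifiers bind the same name: r↦w1.
  (∃r ¬L(r,r)) ∧ ((∀k ∀w1 (¬C(k,k) ∨ C(k,w1))) ∨ (∃q ∀m (C(m,m) ∧ ¬F(q))))
Pull the quantifiers to the front (each side's bound variable is not free in the other side):
  ∃r ∀k ∀w1 ∃q ∀m (¬L(r,r) ∧ (¬C(k,k) ∨ C(k,w1) ∨ C(m,m) ∧ ¬F(q)))
The prefix is ∃r ∀k ∀w1 ∃q ∀m: 3 universal, 2 existential.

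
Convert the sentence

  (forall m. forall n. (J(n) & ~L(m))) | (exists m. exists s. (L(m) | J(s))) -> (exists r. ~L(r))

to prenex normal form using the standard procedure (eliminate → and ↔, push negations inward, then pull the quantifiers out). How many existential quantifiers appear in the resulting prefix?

3

First replace A → B with ¬A ∨ B.
  ~((forall m. forall n. (J(n) & ~L(m))) | (exists m. exists s. (L(m) | J(s)))) | (exists r. ~L(r))
Push ¬ through the quantifiers and connectives to reach negation normal form:
  (exists m. exists n. (~J(n) | L(m))) & (forall m. forall s. (~L(m) & ~J(s))) | (exists r. ~L(r))
Give each quantifier a distinct variable: m↦y.
  (exists m. exists n. (~J(n) | L(m))) & (forall y. forall s. (~L(y) & ~J(s))) | (exists r. ~L(r))
Extract every quantifier outward, since the variables are now distinct and don't occur free across branches:
  exists m. exists n. forall y. forall s. exists r. ((~J(n) | L(m)) & ~L(y) & ~J(s) | ~L(r))
The prefix is exists m exists n forall y forall s exists r: 2 universal, 3 existential.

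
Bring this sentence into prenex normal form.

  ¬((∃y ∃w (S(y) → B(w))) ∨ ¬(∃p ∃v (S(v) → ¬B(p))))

First replace A → B with ¬A ∨ B.
  ¬((∃y ∃w (¬S(y) ∨ B(w))) ∨ ¬(∃p ∃v (¬S(v) ∨ ¬B(p))))
Drive negations inward (¬∀x A ≡ ∃x ¬A, ¬∃x A ≡ ∀x ¬A, De Morgan for ∧/∨):
  (∀y ∀w (S(y) ∧ ¬B(w))) ∧ (∃p ∃v (¬S(v) ∨ ¬B(p)))
All bound variables are already distinct, so no renaming is needed.
Pull the quantifiers to the front (each side's bound variable is not free in the other side):
  ∀y ∀w ∃p ∃v (S(y) ∧ ¬B(w) ∧ (¬S(v) ∨ ¬B(p)))

∀y ∀w ∃p ∃v (S(y) ∧ ¬B(w) ∧ (¬S(v) ∨ ¬B(p)))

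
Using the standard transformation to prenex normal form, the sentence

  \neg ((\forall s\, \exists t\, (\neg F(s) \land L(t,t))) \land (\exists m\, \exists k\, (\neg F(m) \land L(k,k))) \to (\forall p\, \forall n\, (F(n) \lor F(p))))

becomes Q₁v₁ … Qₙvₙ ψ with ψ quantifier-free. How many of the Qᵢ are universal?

1

First replace A → B with ¬A ∨ B.
  \neg (\neg ((\forall s\, \exists t\, (\neg F(s) \land L(t,t))) \land (\exists m\, \exists k\, (\neg F(m) \land L(k,k)))) \lor (\forall p\, \forall n\, (F(n) \lor F(p))))
Drive negations inward (¬∀x A ≡ ∃x ¬A, ¬∃x A ≡ ∀x ¬A, De Morgan for ∧/∨):
  (\forall s\, \exists t\, (\neg F(s) \land L(t,t))) \land (\exists m\, \exists k\, (\neg F(m) \land L(k,k))) \land (\exists p\, \exists n\, (\neg F(n) \land \neg F(p)))
All bound variables are already distinct, so no renaming is needed.
Pull the quantifiers to the front (each side's bound variable is not free in the other side):
  \forall s\, \exists t\, \exists m\, \exists k\, \exists p\, \exists n\, (\neg F(s) \land L(t,t) \land \neg F(m) \land L(k,k) \land \neg F(n) \land \neg F(p))
The prefix is \forall s \exists t \exists m \exists k \exists p \exists n: 1 universal, 5 existential.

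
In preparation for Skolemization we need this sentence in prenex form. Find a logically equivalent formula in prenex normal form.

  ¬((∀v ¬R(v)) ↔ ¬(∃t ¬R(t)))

Eliminate → and ↔ using ¬ and ∨; A ↔ B as (¬A ∨ B) ∧ (¬B ∨ A).
  ¬((¬(∀v ¬R(v)) ∨ ¬(∃t ¬R(t))) ∧ (¬¬(∃t ¬R(t)) ∨ (∀v ¬R(v))))
Drive negations inward (¬∀x A ≡ ∃x ¬A, ¬∃x A ≡ ∀x ¬A, De Morgan for ∧/∨):
  (∀v ¬R(v)) ∧ (∃t ¬R(t)) ∨ (∀t R(t)) ∧ (∃v R(v))
Rename bound variables to avoid capture: t↦v1, v↦u1.
  (∀v ¬R(v)) ∧ (∃t ¬R(t)) ∨ (∀v1 R(v1)) ∧ (∃u1 R(u1))
Finally move all quantifiers to the prefix:
  ∀v ∃t ∀v1 ∃u1 (¬R(v) ∧ ¬R(t) ∨ R(v1) ∧ R(u1))

∀v ∃t ∀v1 ∃u1 (¬R(v) ∧ ¬R(t) ∨ R(v1) ∧ R(u1))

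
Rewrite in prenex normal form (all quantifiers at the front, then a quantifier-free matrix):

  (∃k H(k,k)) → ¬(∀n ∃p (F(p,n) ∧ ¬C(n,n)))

∀k ∃n ∀p (¬H(k,k) ∨ ¬F(p,n) ∨ C(n,n))

First replace A → B with ¬A ∨ B.
  ¬(∃k H(k,k)) ∨ ¬(∀n ∃p (F(p,n) ∧ ¬C(n,n)))
Push ¬ through the quantifiers and connectives to reach negation normal form:
  (∀k ¬H(k,k)) ∨ (∃n ∀p (¬F(p,n) ∨ C(n,n)))
All bound variables are already distinct, so no renaming is needed.
Extract every quantifier outward, since the variables are now distinct and don't occur free across branches:
  ∀k ∃n ∀p (¬H(k,k) ∨ ¬F(p,n) ∨ C(n,n))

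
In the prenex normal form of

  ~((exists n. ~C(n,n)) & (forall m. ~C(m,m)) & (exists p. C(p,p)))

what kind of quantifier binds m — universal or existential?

existential

Drive negations inward (¬∀x A ≡ ∃x ¬A, ¬∃x A ≡ ∀x ¬A, De Morgan for ∧/∨):
  (forall n. C(n,n)) | (exists m. C(m,m)) | (forall p. ~C(p,p))
All bound variables are already distinct, so no renaming is needed.
Finally move all quantifiers to the prefix:
  forall n. exists m. forall p. (C(n,n) | C(m,m) | ~C(p,p))
The quantifier forall m sits under an odd number of negations, so it flips to exists m.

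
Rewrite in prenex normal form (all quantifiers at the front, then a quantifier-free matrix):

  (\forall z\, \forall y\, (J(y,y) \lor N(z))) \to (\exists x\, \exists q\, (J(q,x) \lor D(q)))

Eliminate → and ↔ using ¬ and ∨.
  \neg (\forall z\, \forall y\, (J(y,y) \lor N(z))) \lor (\exists x\, \exists q\, (J(q,x) \lor D(q)))
Push ¬ through the quantifiers and connectives to reach negation normal form:
  (\exists z\, \exists y\, (\neg J(y,y) \land \neg N(z))) \lor (\exists x\, \exists q\, (J(q,x) \lor D(q)))
All bound variables are already distinct, so no renaming is needed.
Finally move all quantifiers to the prefix:
  \exists z\, \exists y\, \exists x\, \exists q\, (\neg J(y,y) \land \neg N(z) \lor J(q,x) \lor D(q))

\exists z\, \exists y\, \exists x\, \exists q\, (\neg J(y,y) \land \neg N(z) \lor J(q,x) \lor D(q))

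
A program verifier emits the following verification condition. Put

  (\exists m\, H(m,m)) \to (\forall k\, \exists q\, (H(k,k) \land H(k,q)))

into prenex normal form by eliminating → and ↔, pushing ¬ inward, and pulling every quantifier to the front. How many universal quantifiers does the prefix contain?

Eliminate → and ↔ using ¬ and ∨.
  \neg (\exists m\, H(m,m)) \lor (\forall k\, \exists q\, (H(k,k) \land H(k,q)))
Move each ¬ inward, flipping quantifiers it crosses:
  (\forall m\, \neg H(m,m)) \lor (\forall k\, \exists q\, (H(k,k) \land H(k,q)))
All bound variables are already distinct, so no renaming is needed.
Pull the quantifiers to the front (each side's bound variable is not free in the other side):
  \forall m\, \forall k\, \exists q\, (\neg H(m,m) \lor H(k,k) \land H(k,q))
The prefix is \forall m \forall k \exists q: 2 universal, 1 existential.

2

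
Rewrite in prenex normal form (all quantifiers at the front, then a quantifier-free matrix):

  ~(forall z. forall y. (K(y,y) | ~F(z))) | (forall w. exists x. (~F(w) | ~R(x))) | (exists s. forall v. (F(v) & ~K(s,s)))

Push ¬ through the quantifiers and connectives to reach negation normal form:
  (exists z. exists y. (~K(y,y) & F(z))) | (forall w. exists x. (~F(w) | ~R(x))) | (exists s. forall v. (F(v) & ~K(s,s)))
All bound variables are already distinct, so no renaming is needed.
Finally move all quantifiers to the prefix:
  exists z. exists y. forall w. exists x. exists s. forall v. (~K(y,y) & F(z) | ~F(w) | ~R(x) | F(v) & ~K(s,s))

exists z. exists y. forall w. exists x. exists s. forall v. (~K(y,y) & F(z) | ~F(w) | ~R(x) | F(v) & ~K(s,s))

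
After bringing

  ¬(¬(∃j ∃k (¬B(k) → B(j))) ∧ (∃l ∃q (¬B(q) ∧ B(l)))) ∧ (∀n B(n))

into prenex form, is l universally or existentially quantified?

universal

First replace A → B with ¬A ∨ B.
  ¬(¬(∃j ∃k (¬¬B(k) ∨ B(j))) ∧ (∃l ∃q (¬B(q) ∧ B(l)))) ∧ (∀n B(n))
Push ¬ through the quantifiers and connectives to reach negation normal form:
  ((∃j ∃k (B(k) ∨ B(j))) ∨ (∀l ∀q (B(q) ∨ ¬B(l)))) ∧ (∀n B(n))
Pull the quantifiers to the front (each side's bound variable is not free in the other side):
  ∃j ∃k ∀l ∀q ∀n ((B(k) ∨ B(j) ∨ B(q) ∨ ¬B(l)) ∧ B(n))
The quantifier ∃l sits under an odd number of negations (counting the antecedent side of each →), so it flips to ∀l.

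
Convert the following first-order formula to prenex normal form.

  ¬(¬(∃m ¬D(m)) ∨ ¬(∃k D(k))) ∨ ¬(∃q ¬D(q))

Drive negations inward (¬∀x A ≡ ∃x ¬A, ¬∃x A ≡ ∀x ¬A, De Morgan for ∧/∨):
  (∃m ¬D(m)) ∧ (∃k D(k)) ∨ (∀q D(q))
All bound variables are already distinct, so no renaming is needed.
Finally move all quantifiers to the prefix:
  ∃m ∃k ∀q (¬D(m) ∧ D(k) ∨ D(q))

∃m ∃k ∀q (¬D(m) ∧ D(k) ∨ D(q))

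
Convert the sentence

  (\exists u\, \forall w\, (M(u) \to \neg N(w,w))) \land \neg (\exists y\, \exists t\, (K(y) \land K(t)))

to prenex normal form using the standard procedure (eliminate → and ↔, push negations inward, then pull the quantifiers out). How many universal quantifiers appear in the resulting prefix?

3

Eliminate → and ↔ using ¬ and ∨.
  (\exists u\, \forall w\, (\neg M(u) \lor \neg N(w,w))) \land \neg (\exists y\, \exists t\, (K(y) \land K(t)))
Drive negations inward (¬∀x A ≡ ∃x ¬A, ¬∃x A ≡ ∀x ¬A, De Morgan for ∧/∨):
  (\exists u\, \forall w\, (\neg M(u) \lor \neg N(w,w))) \land (\forall y\, \forall t\, (\neg K(y) \lor \neg K(t)))
Pull the quantifiers to the front (each side's bound variable is not free in the other side):
  \exists u\, \forall w\, \forall y\, \forall t\, ((\neg M(u) \lor \neg N(w,w)) \land (\neg K(y) \lor \neg K(t)))
The prefix is \exists u \forall w \forall y \forall t: 3 universal, 1 existential.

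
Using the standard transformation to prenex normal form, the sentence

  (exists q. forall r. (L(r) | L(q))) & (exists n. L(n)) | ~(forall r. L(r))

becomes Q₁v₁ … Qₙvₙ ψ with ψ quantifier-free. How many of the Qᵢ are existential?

Drive negations inward (¬∀x A ≡ ∃x ¬A, ¬∃x A ≡ ∀x ¬A, De Morgan for ∧/∨):
  (exists q. forall r. (L(r) | L(q))) & (exists n. L(n)) | (exists r. ~L(r))
Rename bound variables to avoid capture: r↦z1.
  (exists q. forall r. (L(r) | L(q))) & (exists n. L(n)) | (exists z1. ~L(z1))
Pull the quantifiers to the front (each side's bound variable is not free in the other side):
  exists q. forall r. exists n. exists z1. ((L(r) | L(q)) & L(n) | ~L(z1))
The prefix is exists q forall r exists n exists z1: 1 universal, 3 existential.

3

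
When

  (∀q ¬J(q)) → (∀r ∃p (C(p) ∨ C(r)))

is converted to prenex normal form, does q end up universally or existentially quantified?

existential

Rewrite implications/biconditionals: A → B as ¬A ∨ B.
  ¬(∀q ¬J(q)) ∨ (∀r ∃p (C(p) ∨ C(r)))
Move each ¬ inward, flipping quantifiers it crosses:
  (∃q J(q)) ∨ (∀r ∃p (C(p) ∨ C(r)))
All bound variables are already distinct, so no renaming is needed.
Pull the quantifiers to the front (each side's bound variable is not free in the other side):
  ∃q ∀r ∃p (J(q) ∨ C(p) ∨ C(r))
The quantifier ∀q sits under an odd number of negations (counting the antecedent side of each →), so it flips to ∃q.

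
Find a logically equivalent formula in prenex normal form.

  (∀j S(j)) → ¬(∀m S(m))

First replace A → B with ¬A ∨ B.
  ¬(∀j S(j)) ∨ ¬(∀m S(m))
Push ¬ through the quantifiers and connectives to reach negation normal form:
  (∃j ¬S(j)) ∨ (∃m ¬S(m))
All bound variables are already distinct, so no renaming is needed.
Pull the quantifiers to the front (each side's bound variable is not free in the other side):
  ∃j ∃m (¬S(j) ∨ ¬S(m))

∃j ∃m (¬S(j) ∨ ¬S(m))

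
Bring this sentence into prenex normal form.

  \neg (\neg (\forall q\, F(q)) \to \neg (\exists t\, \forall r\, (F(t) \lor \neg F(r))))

\exists q\, \exists t\, \forall r\, (\neg F(q) \land (F(t) \lor \neg F(r)))

Rewrite implications/biconditionals: A → B as ¬A ∨ B.
  \neg (\neg \neg (\forall q\, F(q)) \lor \neg (\exists t\, \forall r\, (F(t) \lor \neg F(r))))
Drive negations inward (¬∀x A ≡ ∃x ¬A, ¬∃x A ≡ ∀x ¬A, De Morgan for ∧/∨):
  (\exists q\, \neg F(q)) \land (\exists t\, \forall r\, (F(t) \lor \neg F(r)))
All bound variables are already distinct, so no renaming is needed.
Finally move all quantifiers to the prefix:
  \exists q\, \exists t\, \forall r\, (\neg F(q) \land (F(t) \lor \neg F(r)))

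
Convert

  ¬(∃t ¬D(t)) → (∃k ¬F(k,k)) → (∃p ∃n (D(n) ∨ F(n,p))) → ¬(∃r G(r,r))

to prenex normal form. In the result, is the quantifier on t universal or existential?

existential

Rewrite implications/biconditionals: A → B as ¬A ∨ B.
  ¬¬(∃t ¬D(t)) ∨ ¬(∃k ¬F(k,k)) ∨ ¬(∃p ∃n (D(n) ∨ F(n,p))) ∨ ¬(∃r G(r,r))
Move each ¬ inward, flipping quantifiers it crosses:
  (∃t ¬D(t)) ∨ (∀k F(k,k)) ∨ (∀p ∀n (¬D(n) ∧ ¬F(n,p))) ∨ (∀r ¬G(r,r))
All bound variables are already distinct, so no renaming is needed.
Extract every quantifier outward, since the variables are now distinct and don't occur free across branches:
  ∃t ∀k ∀p ∀n ∀r (¬D(t) ∨ F(k,k) ∨ ¬D(n) ∧ ¬F(n,p) ∨ ¬G(r,r))
The quantifier ∃t sits under an even number of negations (counting the antecedent side of each →), so it remains existential.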